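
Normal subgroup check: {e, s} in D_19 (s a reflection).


H = {e, s} in D_19 (s a reflection)
r·s·r⁻¹ = sr⁻² ≠ s for n ≥ 3, so {e, s} is not closed under conjugation

No, not a normal subgroup


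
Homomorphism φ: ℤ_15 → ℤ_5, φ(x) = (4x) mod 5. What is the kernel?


Kernel = preimage of identity
ker(φ) = {x ∈ ℤ_15 : 4x ≡ 0 (mod 5)}. Since 5 | 15, φ is well-defined. The kernel is the cyclic subgroup ⟨5⟩ of ℤ_15 (order 3), i.e. {0, 5, 10}

ker(φ) = {0, 5, 10}


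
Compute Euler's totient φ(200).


Factor n: 200 = 2^3 × 5^2
φ(n) = n · ∏(1 - 1/p) over distinct primes p | n
φ(200) = 200 · (1 - 1/2) · (1 - 1/5) = 80

φ(200) = 80


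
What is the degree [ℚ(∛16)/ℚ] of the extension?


∛16 has minimal polynomial x³ - 16 (irreducible over ℚ since 16 is not a perfect cube)

[ℚ(∛16)/ℚ] = 3


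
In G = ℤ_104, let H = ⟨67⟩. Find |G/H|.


|⟨67⟩| = n / gcd(67, 104) = 104 / 1 = 104
H is normal (ℤ_104 is abelian).
|G/H| = |G| / |H| = 104 / 104 = 1

|G/H| = 1


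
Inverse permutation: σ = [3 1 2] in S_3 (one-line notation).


To find σ⁻¹, swap domain and range:
σ(1) = 3 → σ⁻¹(3) = 1
σ(2) = 1 → σ⁻¹(1) = 2
σ(3) = 2 → σ⁻¹(2) = 3

σ⁻¹ = [2 3 1]


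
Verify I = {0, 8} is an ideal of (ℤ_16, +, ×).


Check ideal conditions for I = {0, 8} in ℤ_16:
(1) I is an additive subgroup? Yes
(2) For r ∈ ℤ_16 and a ∈ I: r·a ∈ I? Yes

Yes, I is an ideal of ℤ_16


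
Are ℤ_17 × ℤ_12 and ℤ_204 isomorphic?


Comparing ℤ_17 × ℤ_12 and ℤ_204:
gcd(17,12) = 1, so ℤ_17 × ℤ_12 ≅ ℤ_204 (CRT)

Yes, ℤ_17 × ℤ_12 ≅ ℤ_204


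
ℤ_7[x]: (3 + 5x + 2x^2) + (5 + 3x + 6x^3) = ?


Add coefficients mod 7:
x^0: 3 + 5 = 1 (mod 7)
x^1: 5 + 3 = 1 (mod 7)
x^2: 2 + 0 = 2 (mod 7)
x^3: 0 + 6 = 6 (mod 7)
Result: 1 + x + 2x^2 + 6x^3

f + g = 1 + x + 2x^2 + 6x^3


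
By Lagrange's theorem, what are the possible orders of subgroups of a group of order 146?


Lagrange's theorem: |H| divides |G|
|G| = 146
Divisors of 146: 1, 2, 73, 146

Possible subgroup orders: {1, 2, 73, 146}


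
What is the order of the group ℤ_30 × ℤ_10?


|A × B| = |A| · |B|
|ℤ_30 × ℤ_10| = 30 × 10 = 300

|ℤ_30 × ℤ_10| = 300


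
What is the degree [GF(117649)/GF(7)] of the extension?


GF(117649) = GF(7^6), so the extension degree is 6

[GF(117649)/GF(7)] = 6


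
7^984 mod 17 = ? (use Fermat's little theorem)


Fermat's little theorem: if p is prime and gcd(a,p)=1, then a^(p-1) ≡ 1 (mod p)
p = 17 is prime, gcd(7,17) = 1
Reduce exponent: 984 mod 16 = 8
So 7^984 ≡ 7^8 (mod 17)
7^8 mod 17 = 16

7^984 ≡ 16 (mod 17)


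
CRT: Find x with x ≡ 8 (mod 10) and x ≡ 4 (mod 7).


m₁ = 10, m₂ = 7, gcd = 1, so CRT applies. M = m₁·m₂ = 70
Let M₁ = M/m₁ = 7, M₂ = M/m₂ = 10
Find y₁ ≡ M₁⁻¹ (mod m₁): 7⁻¹ ≡ 3 (mod 10)
Find y₂ ≡ M₂⁻¹ (mod m₂): 10⁻¹ ≡ 5 (mod 7)
x = a₁·M₁·y₁ + a₂·M₂·y₂ = 8·7·3 + 4·10·5 = 368
Reduce mod 70: x ≡ 18
Check: 18 mod 10 = 8 ✓, 18 mod 7 = 4 ✓

x ≡ 18 (mod 70)


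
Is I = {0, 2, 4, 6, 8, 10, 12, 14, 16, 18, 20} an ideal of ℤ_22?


Check ideal conditions for I = {0, 2, 4, 6, 8, 10, 12, 14, 16, 18, 20} in ℤ_22:
(1) I is an additive subgroup? Yes
(2) For r ∈ ℤ_22 and a ∈ I: r·a ∈ I? Yes

Yes, I is an ideal of ℤ_22


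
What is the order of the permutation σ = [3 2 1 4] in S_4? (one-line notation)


Cycle decomposition: (1 3)
Cycle lengths: 2
Order = lcm(2) = 2

ord(σ) = 2


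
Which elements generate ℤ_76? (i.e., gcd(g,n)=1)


g generates ℤ_n iff gcd(g,n) = 1
Prime factors of 76: 2, 19
Generators are g ∈ {1,...,75} not divisible by any of these primes.
Generators: {1, 3, 5, 7, 9, 11, 13, 15, 17, 21, 23, 25, 27, 29, 31, 33, 35, 37, 39, 41, 43, 45, 47, 49, 51, 53, 55, 59, 61, 63, 65, 67, 69, 71, 73, 75}
Number of generators = φ(76) = 36

Generators of ℤ_76 = {1, 3, 5, 7, 9, 11, 13, 15, 17, 21, 23, 25, 27, 29, 31, 33, 35, 37, 39, 41, 43, 45, 47, 49, 51, 53, 55, 59, 61, 63, 65, 67, 69, 71, 73, 75}


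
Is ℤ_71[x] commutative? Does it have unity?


ℤ_71 is a field (n prime), so ℤ_71[x] is a commutative integral domain with unity
Commutative: Yes
Integral domain: Yes
Has unity: Yes

ℤ_71[x]: Commutative=Yes, Unity=Yes


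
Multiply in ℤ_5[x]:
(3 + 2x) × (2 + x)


Expand and collect like terms; reduce coefficients mod 5:
x^0: 3·2 = 6 ≡ 1 (mod 5)
x^1: 3·1 + 2·2 = 7 ≡ 2 (mod 5)
x^2: 2·1 = 2 ≡ 2 (mod 5)
Result: 1 + 2x + 2x^2

f · g = 1 + 2x + 2x^2


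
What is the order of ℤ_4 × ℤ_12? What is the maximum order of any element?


|ℤ_4 × ℤ_12| = 4 × 12 = 48
Max element order = lcm(4,12) = 12
Cyclic? No (gcd=4)

|ℤ_4×ℤ_12| = 48, max element order = 12


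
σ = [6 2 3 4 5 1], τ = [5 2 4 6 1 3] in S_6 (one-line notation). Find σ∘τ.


σ∘τ: apply τ first, then σ
1 →τ 5 →σ 5
2 →τ 2 →σ 2
3 →τ 4 →σ 4
4 →τ 6 →σ 1
5 →τ 1 →σ 6
6 →τ 3 →σ 3

σ∘τ = [5 2 4 1 6 3]


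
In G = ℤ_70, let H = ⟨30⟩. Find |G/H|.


|⟨30⟩| = n / gcd(30, 70) = 70 / 10 = 7
H is normal (ℤ_70 is abelian).
|G/H| = |G| / |H| = 70 / 7 = 10

|G/H| = 10


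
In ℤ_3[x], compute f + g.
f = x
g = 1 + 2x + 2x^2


Add coefficients mod 3:
x^0: 0 + 1 = 1 (mod 3)
x^1: 1 + 2 = 0 (mod 3)
x^2: 0 + 2 = 2 (mod 3)
Result: 1 + 2x^2

f + g = 1 + 2x^2


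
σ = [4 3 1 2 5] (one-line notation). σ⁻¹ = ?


To find σ⁻¹, swap domain and range:
σ(1) = 4 → σ⁻¹(4) = 1
σ(2) = 3 → σ⁻¹(3) = 2
σ(3) = 1 → σ⁻¹(1) = 3
σ(4) = 2 → σ⁻¹(2) = 4
σ(5) = 5 → σ⁻¹(5) = 5

σ⁻¹ = [3 4 2 1 5]


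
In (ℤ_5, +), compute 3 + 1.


Operation: addition mod 5
3 + 1 = (a + b) mod 5 with a = 3, b = 1

3 + 1 = 4


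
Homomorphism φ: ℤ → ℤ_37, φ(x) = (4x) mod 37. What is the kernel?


Kernel = preimage of identity
ker(φ) = {x ∈ ℤ : 4x ≡ 0 (mod 37)}. gcd(4,37) = 1, so 4x ≡ 0 (mod 37) ⟺ x ≡ 0 (mod 37/1 = 37). Hence ker(φ) = 37ℤ

ker(φ) = 37ℤ


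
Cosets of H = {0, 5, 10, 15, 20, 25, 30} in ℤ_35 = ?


H = {0, 5, 10, 15, 20, 25, 30}, |H| = 7
Number of cosets = |G|/|H| = 35/7 = 5
0 + H = {0, 5, 10, 15, 20, 25, 30}
1 + H = {1, 6, 11, 16, 21, 26, 31}
2 + H = {2, 7, 12, 17, 22, 27, 32}
3 + H = {3, 8, 13, 18, 23, 28, 33}
4 + H = {4, 9, 14, 19, 24, 29, 34}

Cosets: 0+H={0,5,10,15,20,25,30}; 1+H={1,6,11,16,21,26,31}; 2+H={2,7,12,17,22,27,32}; 3+H={3,8,13,18,23,28,33}; 4+H={4,9,14,19,24,29,34}


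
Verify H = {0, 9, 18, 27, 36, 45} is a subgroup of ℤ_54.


Subgroup test for H = {0, 9, 18, 27, 36, 45} in (ℤ_54, +):
(1) 0 ∈ H? Yes
(2) Closure: for all a,b ∈ H, (a+b) mod 54 ∈ H? Yes
(3) Inverses: for all a ∈ H, -a mod 54 ∈ H? Yes

Yes, H is a subgroup of ℤ_54


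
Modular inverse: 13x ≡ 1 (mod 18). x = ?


Use the extended Euclidean algorithm to write 1 = 13·s + 18·t; then s mod 18 is the inverse.
Euclidean algorithm:
  13 = 0·18 + 13
  18 = 1·13 + 5
  13 = 2·5 + 3
  5 = 1·3 + 2
  3 = 1·2 + 1
  2 = 2·1 + 0
gcd(13,18) = 1
Back-substitution gives: 13·(7) + 18·(-5) = 1
So 13⁻¹ ≡ 7 ≡ 7 (mod 18)
Check: 13 × 7 = 91 ≡ 1 (mod 18) ✓

13⁻¹ ≡ 7 (mod 18)


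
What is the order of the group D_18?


|D_n| = 2n (n rotations and n reflections)
|D_18| = 2×18 = 36

|D_18| = 36


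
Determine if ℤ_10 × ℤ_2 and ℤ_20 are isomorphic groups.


Comparing ℤ_10 × ℤ_2 and ℤ_20:
gcd(10,2) = 2 ≠ 1. Max element order in ℤ_10×ℤ_2 is lcm(10,2) = 10 < 20, so it has no element of order 20

No, ℤ_10 × ℤ_2 ≇ ℤ_20


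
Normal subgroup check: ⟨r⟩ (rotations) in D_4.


H = ⟨r⟩ (rotations) in D_4
The rotation subgroup ⟨r⟩ has index 2 in D_4, so it is normal

Yes, normal subgroup


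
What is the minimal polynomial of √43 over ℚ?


√43 satisfies x² - 43 = 0, irreducible over ℚ since 43 is squarefree

Minimal polynomial: x² - 43


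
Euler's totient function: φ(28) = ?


φ(n) = count of k ∈ {1,...,n} with gcd(k,n)=1
Coprimes to 28: {1, 3, 5, 9, 11, 13, 15, 17, 19, 23, 25, 27}
Count: 12

φ(28) = 12


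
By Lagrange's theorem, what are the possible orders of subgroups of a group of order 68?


Lagrange's theorem: |H| divides |G|
|G| = 68
Divisors of 68: 1, 2, 4, 17, 34, 68

Possible subgroup orders: {1, 2, 4, 17, 34, 68}


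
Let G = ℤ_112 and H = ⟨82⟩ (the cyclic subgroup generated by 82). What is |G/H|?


|⟨82⟩| = n / gcd(82, 112) = 112 / 2 = 56
H is normal (ℤ_112 is abelian).
|G/H| = |G| / |H| = 112 / 56 = 2

|G/H| = 2


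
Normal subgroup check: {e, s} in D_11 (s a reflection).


H = {e, s} in D_11 (s a reflection)
r·s·r⁻¹ = sr⁻² ≠ s for n ≥ 3, so {e, s} is not closed under conjugation

No, not a normal subgroup


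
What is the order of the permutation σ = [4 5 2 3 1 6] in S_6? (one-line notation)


Cycle decomposition: (1 4 3 2 5)
Cycle lengths: 5
Order = lcm(5) = 5

ord(σ) = 5


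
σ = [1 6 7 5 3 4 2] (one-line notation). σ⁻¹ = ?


To find σ⁻¹, swap domain and range:
σ(1) = 1 → σ⁻¹(1) = 1
σ(2) = 6 → σ⁻¹(6) = 2
σ(3) = 7 → σ⁻¹(7) = 3
σ(4) = 5 → σ⁻¹(5) = 4
σ(5) = 3 → σ⁻¹(3) = 5
σ(6) = 4 → σ⁻¹(4) = 6
σ(7) = 2 → σ⁻¹(2) = 7

σ⁻¹ = [1 7 5 6 4 2 3]


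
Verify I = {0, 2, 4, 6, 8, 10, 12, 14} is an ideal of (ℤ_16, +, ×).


Check ideal conditions for I = {0, 2, 4, 6, 8, 10, 12, 14} in ℤ_16:
(1) I is an additive subgroup? Yes
(2) For r ∈ ℤ_16 and a ∈ I: r·a ∈ I? Yes

Yes, I is an ideal of ℤ_16


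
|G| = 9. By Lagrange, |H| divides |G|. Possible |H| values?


Lagrange's theorem: |H| divides |G|
|G| = 9
Divisors of 9: 1, 3, 9

Possible subgroup orders: {1, 3, 9}


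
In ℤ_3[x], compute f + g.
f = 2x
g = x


Add coefficients mod 3:
x^0: 0 + 0 = 0 (mod 3)
x^1: 2 + 1 = 0 (mod 3)
Result: 0

f + g = 0


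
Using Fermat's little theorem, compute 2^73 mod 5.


Fermat's little theorem: if p is prime and gcd(a,p)=1, then a^(p-1) ≡ 1 (mod p)
p = 5 is prime, gcd(2,5) = 1
Reduce exponent: 73 mod 4 = 1
So 2^73 ≡ 2^1 (mod 5)
2^1 mod 5 = 2

2^73 ≡ 2 (mod 5)


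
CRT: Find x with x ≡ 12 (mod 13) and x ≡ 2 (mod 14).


m₁ = 13, m₂ = 14, gcd = 1, so CRT applies. M = m₁·m₂ = 182
Let M₁ = M/m₁ = 14, M₂ = M/m₂ = 13
Find y₁ ≡ M₁⁻¹ (mod m₁): 14⁻¹ ≡ 1 (mod 13)
Find y₂ ≡ M₂⁻¹ (mod m₂): 13⁻¹ ≡ 13 (mod 14)
x = a₁·M₁·y₁ + a₂·M₂·y₂ = 12·14·1 + 2·13·13 = 506
Reduce mod 182: x ≡ 142
Check: 142 mod 13 = 12 ✓, 142 mod 14 = 2 ✓

x ≡ 142 (mod 182)


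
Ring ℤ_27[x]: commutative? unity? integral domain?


ℤ_27 has zero divisors (3·9 ≡ 0), and these lift to constant zero divisors in ℤ_27[x]; so not an integral domain
Commutative: Yes
Integral domain: No
Has unity: Yes

ℤ_27[x]: Commutative=Yes, Unity=Yes


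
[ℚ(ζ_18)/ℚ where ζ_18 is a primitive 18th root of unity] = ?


[ℚ(ζ_n):ℚ] = deg Φ_n(x) = φ(n). Here φ(18) = 6

[ℚ(ζ_18)/ℚ where ζ_18 is a primitive 18th root of unity] = 6


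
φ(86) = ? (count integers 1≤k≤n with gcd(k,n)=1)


Factor n: 86 = 2 × 43
φ(n) = n · ∏(1 - 1/p) over distinct primes p | n
φ(86) = 86 · (1 - 1/2) · (1 - 1/43) = 42

φ(86) = 42


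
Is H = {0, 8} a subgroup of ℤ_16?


Subgroup test for H = {0, 8} in (ℤ_16, +):
(1) 0 ∈ H? Yes
(2) Closure: for all a,b ∈ H, (a+b) mod 16 ∈ H? Yes
(3) Inverses: for all a ∈ H, -a mod 16 ∈ H? Yes

Yes, H is a subgroup of ℤ_16


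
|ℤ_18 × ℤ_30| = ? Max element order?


|ℤ_18 × ℤ_30| = 18 × 30 = 540
Max element order = lcm(18,30) = 90
Cyclic? No (gcd=6)

|ℤ_18×ℤ_30| = 540, max element order = 90


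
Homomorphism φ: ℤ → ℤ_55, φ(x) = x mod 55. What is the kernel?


Kernel = preimage of identity
ker(φ) = {x ∈ ℤ : x ≡ 0 (mod 55)} = 55ℤ = {0, ±55, ±110, ...}

ker(φ) = 55ℤ


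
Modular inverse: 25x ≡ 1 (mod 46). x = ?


Use the extended Euclidean algorithm to write 1 = 25·s + 46·t; then s mod 46 is the inverse.
Euclidean algorithm:
  25 = 0·46 + 25
  46 = 1·25 + 21
  25 = 1·21 + 4
  21 = 5·4 + 1
  4 = 4·1 + 0
gcd(25,46) = 1
Back-substitution gives: 25·(-11) + 46·(6) = 1
So 25⁻¹ ≡ -11 ≡ 35 (mod 46)
Check: 25 × 35 = 875 ≡ 1 (mod 46) ✓

25⁻¹ ≡ 35 (mod 46)


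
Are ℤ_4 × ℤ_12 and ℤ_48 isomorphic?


Comparing ℤ_4 × ℤ_12 and ℤ_48:
gcd(4,12) = 4 ≠ 1. Max element order in ℤ_4×ℤ_12 is lcm(4,12) = 12 < 48, so it has no element of order 48

No, ℤ_4 × ℤ_12 ≇ ℤ_48


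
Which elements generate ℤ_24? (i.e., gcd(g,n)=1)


g generates ℤ_n iff gcd(g,n) = 1
Prime factors of 24: 2, 3
Generators are g ∈ {1,...,23} not divisible by any of these primes.
Generators: {1, 5, 7, 11, 13, 17, 19, 23}
Number of generators = φ(24) = 8

Generators of ℤ_24 = {1, 5, 7, 11, 13, 17, 19, 23}


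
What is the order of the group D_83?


|D_n| = 2n (n rotations and n reflections)
|D_83| = 2×83 = 166

|D_83| = 166


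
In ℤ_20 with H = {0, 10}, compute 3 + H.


3 + H = {3 + h (mod 20) : h ∈ H}
3+0=3, 3+10=13

3 + H = {3, 13}


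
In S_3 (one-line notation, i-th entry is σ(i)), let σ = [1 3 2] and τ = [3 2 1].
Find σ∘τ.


σ∘τ: apply τ first, then σ
1 →τ 3 →σ 2
2 →τ 2 →σ 3
3 →τ 1 →σ 1

σ∘τ = [2 3 1]


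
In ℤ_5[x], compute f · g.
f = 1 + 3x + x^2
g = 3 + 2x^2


Expand and collect like terms; reduce coefficients mod 5:
x^0: 1·3 = 3 ≡ 3 (mod 5)
x^1: 1·0 + 3·3 = 9 ≡ 4 (mod 5)
x^2: 1·2 + 3·0 + 1·3 = 5 ≡ 0 (mod 5)
x^3: 3·2 + 1·0 = 6 ≡ 1 (mod 5)
x^4: 1·2 = 2 ≡ 2 (mod 5)
Result: 3 + 4x + x^3 + 2x^4

f · g = 3 + 4x + x^3 + 2x^4


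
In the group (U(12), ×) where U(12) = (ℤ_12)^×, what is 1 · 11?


Operation: multiplication mod 12
1 · 11 = (a × b) mod 12 with a = 1, b = 11

1 · 11 = 11


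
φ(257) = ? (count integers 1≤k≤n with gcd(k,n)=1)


Factor n: 257 = 257
φ(n) = n · ∏(1 - 1/p) over distinct primes p | n
φ(257) = 257 · (1 - 1/257) = 256

φ(257) = 256


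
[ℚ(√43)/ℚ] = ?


√43 has minimal polynomial x² - 43 (irreducible over ℚ since 43 is squarefree)

[ℚ(√43)/ℚ] = 2


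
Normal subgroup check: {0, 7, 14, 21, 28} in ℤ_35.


H = {0, 7, 14, 21, 28} in ℤ_35
ℤ_35 is abelian; every subgroup of an abelian group is normal

Yes, normal subgroup


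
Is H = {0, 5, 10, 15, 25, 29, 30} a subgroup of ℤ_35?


Subgroup test for H = {0, 5, 10, 15, 25, 29, 30} in (ℤ_35, +):
(1) 0 ∈ H? Yes
(2) Closure: for all a,b ∈ H, (a+b) mod 35 ∈ H? No  [counterexample: 5 + 15 = 20 ∉ H]
(3) Inverses: for all a ∈ H, -a mod 35 ∈ H? No

No, H is not a subgroup of ℤ_35


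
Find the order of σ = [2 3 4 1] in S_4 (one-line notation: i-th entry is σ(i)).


Cycle decomposition: (1 2 3 4)
Cycle lengths: 4
Order = lcm(4) = 4

ord(σ) = 4


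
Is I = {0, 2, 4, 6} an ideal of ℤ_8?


Check ideal conditions for I = {0, 2, 4, 6} in ℤ_8:
(1) I is an additive subgroup? Yes
(2) For r ∈ ℤ_8 and a ∈ I: r·a ∈ I? Yes

Yes, I is an ideal of ℤ_8


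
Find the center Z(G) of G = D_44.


Z(G) = {g ∈ G | gx = xg for all x ∈ G}
For even n, Z(D_n) = {e, r^(n/2)}: the 180° rotation r^22 commutes with every reflection and rotation

Z(D_44) = {e, r^22}


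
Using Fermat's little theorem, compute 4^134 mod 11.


Fermat's little theorem: if p is prime and gcd(a,p)=1, then a^(p-1) ≡ 1 (mod p)
p = 11 is prime, gcd(4,11) = 1
Reduce exponent: 134 mod 10 = 4
So 4^134 ≡ 4^4 (mod 11)
4^4 mod 11 = 3

4^134 ≡ 3 (mod 11)


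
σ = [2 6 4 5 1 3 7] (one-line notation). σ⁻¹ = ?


To find σ⁻¹, swap domain and range:
σ(1) = 2 → σ⁻¹(2) = 1
σ(2) = 6 → σ⁻¹(6) = 2
σ(3) = 4 → σ⁻¹(4) = 3
σ(4) = 5 → σ⁻¹(5) = 4
σ(5) = 1 → σ⁻¹(1) = 5
σ(6) = 3 → σ⁻¹(3) = 6
σ(7) = 7 → σ⁻¹(7) = 7

σ⁻¹ = [5 1 6 3 4 2 7]


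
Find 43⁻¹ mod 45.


Use the extended Euclidean algorithm to write 1 = 43·s + 45·t; then s mod 45 is the inverse.
Euclidean algorithm:
  43 = 0·45 + 43
  45 = 1·43 + 2
  43 = 21·2 + 1
  2 = 2·1 + 0
gcd(43,45) = 1
Back-substitution gives: 43·(22) + 45·(-21) = 1
So 43⁻¹ ≡ 22 ≡ 22 (mod 45)
Check: 43 × 22 = 946 ≡ 1 (mod 45) ✓

43⁻¹ ≡ 22 (mod 45)


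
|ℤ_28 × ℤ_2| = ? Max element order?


|ℤ_28 × ℤ_2| = 28 × 2 = 56
Max element order = lcm(28,2) = 28
Cyclic? No (gcd=2)

|ℤ_28×ℤ_2| = 56, max element order = 28


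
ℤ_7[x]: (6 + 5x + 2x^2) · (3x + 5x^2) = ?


Expand and collect like terms; reduce coefficients mod 7:
x^0: 6·0 = 0 ≡ 0 (mod 7)
x^1: 6·3 + 5·0 = 18 ≡ 4 (mod 7)
x^2: 6·5 + 5·3 + 2·0 = 45 ≡ 3 (mod 7)
x^3: 5·5 + 2·3 = 31 ≡ 3 (mod 7)
x^4: 2·5 = 10 ≡ 3 (mod 7)
Result: 4x + 3x^2 + 3x^3 + 3x^4

f · g = 4x + 3x^2 + 3x^3 + 3x^4


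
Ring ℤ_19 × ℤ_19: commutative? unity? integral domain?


Direct product ring; commutative with unity (1,1); but (1,0)·(0,1) = (0,0) gives zero divisors, so not an integral domain
Commutative: Yes
Integral domain: No
Has unity: Yes

ℤ_19 × ℤ_19: Commutative=Yes, Unity=Yes


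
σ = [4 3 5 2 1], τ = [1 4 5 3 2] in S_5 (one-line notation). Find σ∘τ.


σ∘τ: apply τ first, then σ
1 →τ 1 →σ 4
2 →τ 4 →σ 2
3 →τ 5 →σ 1
4 →τ 3 →σ 5
5 →τ 2 →σ 3

σ∘τ = [4 2 1 5 3]


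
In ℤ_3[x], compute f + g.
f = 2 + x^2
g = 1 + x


Add coefficients mod 3:
x^0: 2 + 1 = 0 (mod 3)
x^1: 0 + 1 = 1 (mod 3)
x^2: 1 + 0 = 1 (mod 3)
Result: x + x^2

f + g = x + x^2


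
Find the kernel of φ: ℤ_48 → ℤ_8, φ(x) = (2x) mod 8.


Kernel = preimage of identity
ker(φ) = {x ∈ ℤ_48 : 2x ≡ 0 (mod 8)}. Since 8 | 48, φ is well-defined. The kernel is the cyclic subgroup ⟨4⟩ of ℤ_48 (order 12), i.e. {0, 4, 8, 12, 16, 20, 24, 28, 32, 36, 40, 44}

ker(φ) = {0, 4, 8, 12, 16, 20, 24, 28, 32, 36, 40, 44}


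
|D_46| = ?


|D_n| = 2n (n rotations and n reflections)
|D_46| = 2×46 = 92

|D_46| = 92


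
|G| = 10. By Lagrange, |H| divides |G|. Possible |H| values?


Lagrange's theorem: |H| divides |G|
|G| = 10
Divisors of 10: 1, 2, 5, 10

Possible subgroup orders: {1, 2, 5, 10}


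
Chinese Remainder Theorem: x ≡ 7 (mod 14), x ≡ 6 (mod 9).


m₁ = 14, m₂ = 9, gcd = 1, so CRT applies. M = m₁·m₂ = 126
Let M₁ = M/m₁ = 9, M₂ = M/m₂ = 14
Find y₁ ≡ M₁⁻¹ (mod m₁): 9⁻¹ ≡ 11 (mod 14)
Find y₂ ≡ M₂⁻¹ (mod m₂): 14⁻¹ ≡ 2 (mod 9)
x = a₁·M₁·y₁ + a₂·M₂·y₂ = 7·9·11 + 6·14·2 = 861
Reduce mod 126: x ≡ 105
Check: 105 mod 14 = 7 ✓, 105 mod 9 = 6 ✓

x ≡ 105 (mod 126)


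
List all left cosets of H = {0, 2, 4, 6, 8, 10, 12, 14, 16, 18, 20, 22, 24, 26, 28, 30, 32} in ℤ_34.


H = {0, 2, 4, 6, 8, 10, 12, 14, 16, 18, 20, 22, 24, 26, 28, 30, 32}, |H| = 17
Number of cosets = |G|/|H| = 34/17 = 2
0 + H = {0, 2, 4, 6, 8, 10, 12, 14, 16, 18, 20, 22, 24, 26, 28, 30, 32}
1 + H = {1, 3, 5, 7, 9, 11, 13, 15, 17, 19, 21, 23, 25, 27, 29, 31, 33}

Cosets: 0+H={0,2,4,6,8,10,12,14,16,18,20,22,24,26,28,30,32}; 1+H={1,3,5,7,9,11,13,15,17,19,21,23,25,27,29,31,33}


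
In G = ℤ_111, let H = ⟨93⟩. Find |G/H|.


|⟨93⟩| = n / gcd(93, 111) = 111 / 3 = 37
H is normal (ℤ_111 is abelian).
|G/H| = |G| / |H| = 111 / 37 = 3

|G/H| = 3


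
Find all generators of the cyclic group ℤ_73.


g generates ℤ_n iff gcd(g,n) = 1
Prime factors of 73: 73
Generators are g ∈ {1,...,72} not divisible by any of these primes.
Generators: {1, 2, 3, 4, 5, 6, 7, 8, 9, 10, 11, 12, 13, 14, 15, 16, 17, 18, 19, 20, 21, 22, 23, 24, 25, 26, 27, 28, 29, 30, 31, 32, 33, 34, 35, 36, 37, 38, 39, 40, 41, 42, 43, 44, 45, 46, 47, 48, 49, 50, 51, 52, 53, 54, 55, 56, 57, 58, 59, 60, 61, 62, 63, 64, 65, 66, 67, 68, 69, 70, 71, 72}
Number of generators = φ(73) = 72

Generators of ℤ_73 = {1, 2, 3, 4, 5, 6, 7, 8, 9, 10, 11, 12, 13, 14, 15, 16, 17, 18, 19, 20, 21, 22, 23, 24, 25, 26, 27, 28, 29, 30, 31, 32, 33, 34, 35, 36, 37, 38, 39, 40, 41, 42, 43, 44, 45, 46, 47, 48, 49, 50, 51, 52, 53, 54, 55, 56, 57, 58, 59, 60, 61, 62, 63, 64, 65, 66, 67, 68, 69, 70, 71, 72}


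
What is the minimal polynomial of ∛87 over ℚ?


∛87 satisfies x³ - 87 = 0, irreducible over ℚ (no rational root; 87 is not a perfect cube)

Minimal polynomial: x³ - 87


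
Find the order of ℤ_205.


ℤ_n has n elements.

|ℤ_205| = 205


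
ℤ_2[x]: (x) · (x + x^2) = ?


Expand and collect like terms; reduce coefficients mod 2:
x^0: 0·0 = 0 ≡ 0 (mod 2)
x^1: 0·1 + 1·0 = 0 ≡ 0 (mod 2)
x^2: 0·1 + 1·1 = 1 ≡ 1 (mod 2)
x^3: 1·1 = 1 ≡ 1 (mod 2)
Result: x^2 + x^3

f · g = x^2 + x^3


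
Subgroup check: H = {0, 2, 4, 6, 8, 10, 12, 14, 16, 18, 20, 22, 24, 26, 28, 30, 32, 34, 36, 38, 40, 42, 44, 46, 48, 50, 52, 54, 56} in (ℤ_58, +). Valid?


Subgroup test for H = {0, 2, 4, 6, 8, 10, 12, 14, 16, 18, 20, 22, 24, 26, 28, 30, 32, 34, 36, 38, 40, 42, 44, 46, 48, 50, 52, 54, 56} in (ℤ_58, +):
(1) 0 ∈ H? Yes
(2) Closure: for all a,b ∈ H, (a+b) mod 58 ∈ H? Yes
(3) Inverses: for all a ∈ H, -a mod 58 ∈ H? Yes

Yes, H is a subgroup of ℤ_58


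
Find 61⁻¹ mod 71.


Use the extended Euclidean algorithm to write 1 = 61·s + 71·t; then s mod 71 is the inverse.
Euclidean algorithm:
  61 = 0·71 + 61
  71 = 1·61 + 10
  61 = 6·10 + 1
  10 = 10·1 + 0
gcd(61,71) = 1
Back-substitution gives: 61·(7) + 71·(-6) = 1
So 61⁻¹ ≡ 7 ≡ 7 (mod 71)
Check: 61 × 7 = 427 ≡ 1 (mod 71) ✓

61⁻¹ ≡ 7 (mod 71)


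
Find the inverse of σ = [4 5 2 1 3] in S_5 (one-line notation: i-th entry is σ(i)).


To find σ⁻¹, swap domain and range:
σ(1) = 4 → σ⁻¹(4) = 1
σ(2) = 5 → σ⁻¹(5) = 2
σ(3) = 2 → σ⁻¹(2) = 3
σ(4) = 1 → σ⁻¹(1) = 4
σ(5) = 3 → σ⁻¹(3) = 5

σ⁻¹ = [4 3 5 1 2]


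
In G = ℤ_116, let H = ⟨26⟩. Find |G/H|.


|⟨26⟩| = n / gcd(26, 116) = 116 / 2 = 58
H is normal (ℤ_116 is abelian).
|G/H| = |G| / |H| = 116 / 58 = 2

|G/H| = 2


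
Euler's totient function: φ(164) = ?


Factor n: 164 = 2^2 × 41
φ(n) = n · ∏(1 - 1/p) over distinct primes p | n
φ(164) = 164 · (1 - 1/2) · (1 - 1/41) = 80

φ(164) = 80


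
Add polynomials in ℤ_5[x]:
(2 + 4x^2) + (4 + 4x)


Add coefficients mod 5:
x^0: 2 + 4 = 1 (mod 5)
x^1: 0 + 4 = 4 (mod 5)
x^2: 4 + 0 = 4 (mod 5)
Result: 1 + 4x + 4x^2

f + g = 1 + 4x + 4x^2


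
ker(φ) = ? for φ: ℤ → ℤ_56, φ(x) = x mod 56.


Kernel = preimage of identity
ker(φ) = {x ∈ ℤ : x ≡ 0 (mod 56)} = 56ℤ = {0, ±56, ±112, ...}

ker(φ) = 56ℤ


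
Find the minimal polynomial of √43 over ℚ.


√43 satisfies x² - 43 = 0, irreducible over ℚ since 43 is squarefree

Minimal polynomial: x² - 43


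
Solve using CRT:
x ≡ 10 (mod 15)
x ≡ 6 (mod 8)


m₁ = 15, m₂ = 8, gcd = 1, so CRT applies. M = m₁·m₂ = 120
Let M₁ = M/m₁ = 8, M₂ = M/m₂ = 15
Find y₁ ≡ M₁⁻¹ (mod m₁): 8⁻¹ ≡ 2 (mod 15)
Find y₂ ≡ M₂⁻¹ (mod m₂): 15⁻¹ ≡ 7 (mod 8)
x = a₁·M₁·y₁ + a₂·M₂·y₂ = 10·8·2 + 6·15·7 = 790
Reduce mod 120: x ≡ 70
Check: 70 mod 15 = 10 ✓, 70 mod 8 = 6 ✓

x ≡ 70 (mod 120)


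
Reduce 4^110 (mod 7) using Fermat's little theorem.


Fermat's little theorem: if p is prime and gcd(a,p)=1, then a^(p-1) ≡ 1 (mod p)
p = 7 is prime, gcd(4,7) = 1
Reduce exponent: 110 mod 6 = 2
So 4^110 ≡ 4^2 (mod 7)
4^2 mod 7 = 2

4^110 ≡ 2 (mod 7)


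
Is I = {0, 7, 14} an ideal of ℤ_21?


Check ideal conditions for I = {0, 7, 14} in ℤ_21:
(1) I is an additive subgroup? Yes
(2) For r ∈ ℤ_21 and a ∈ I: r·a ∈ I? Yes

Yes, I is an ideal of ℤ_21


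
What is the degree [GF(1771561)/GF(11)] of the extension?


GF(1771561) = GF(11^6), so the extension degree is 6

[GF(1771561)/GF(11)] = 6


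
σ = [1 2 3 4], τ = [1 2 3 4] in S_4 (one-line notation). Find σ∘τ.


σ∘τ: apply τ first, then σ
1 →τ 1 →σ 1
2 →τ 2 →σ 2
3 →τ 3 →σ 3
4 →τ 4 →σ 4

σ∘τ = [1 2 3 4]


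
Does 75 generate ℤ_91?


g generates ℤ_n iff gcd(g, n) = 1
gcd(75, 91) = 1
Since gcd = 1, 75 is a generator.

Yes, 75 generates ℤ_91


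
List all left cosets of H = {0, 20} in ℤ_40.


H = {0, 20}, |H| = 2
Number of cosets = |G|/|H| = 40/2 = 20
0 + H = {0, 20}
1 + H = {1, 21}
2 + H = {2, 22}
3 + H = {3, 23}
4 + H = {4, 24}
5 + H = {5, 25}
6 + H = {6, 26}
7 + H = {7, 27}
8 + H = {8, 28}
9 + H = {9, 29}
10 + H = {10, 30}
11 + H = {11, 31}
12 + H = {12, 32}
13 + H = {13, 33}
14 + H = {14, 34}
15 + H = {15, 35}
16 + H = {16, 36}
17 + H = {17, 37}
18 + H = {18, 38}
19 + H = {19, 39}

Cosets: 0+H={0,20}; 1+H={1,21}; 2+H={2,22}; 3+H={3,23}; 4+H={4,24}; 5+H={5,25}; 6+H={6,26}; 7+H={7,27}; 8+H={8,28}; 9+H={9,29}; 10+H={10,30}; 11+H={11,31}; 12+H={12,32}; 13+H={13,33}; 14+H={14,34}; 15+H={15,35}; 16+H={16,36}; 17+H={17,37}; 18+H={18,38}; 19+H={19,39}


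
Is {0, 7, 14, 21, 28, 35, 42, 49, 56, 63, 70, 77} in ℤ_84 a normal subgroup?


H = {0, 7, 14, 21, 28, 35, 42, 49, 56, 63, 70, 77} in ℤ_84
ℤ_84 is abelian; every subgroup of an abelian group is normal

Yes, normal subgroup


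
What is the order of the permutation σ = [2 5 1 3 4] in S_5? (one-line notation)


Cycle decomposition: (1 2 5 4 3)
Cycle lengths: 5
Order = lcm(5) = 5

ord(σ) = 5


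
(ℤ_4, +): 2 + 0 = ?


Operation: addition mod 4
2 + 0 = (a + b) mod 4 with a = 2, b = 0

2 + 0 = 2


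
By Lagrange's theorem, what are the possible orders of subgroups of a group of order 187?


Lagrange's theorem: |H| divides |G|
|G| = 187
Divisors of 187: 1, 11, 17, 187

Possible subgroup orders: {1, 11, 17, 187}


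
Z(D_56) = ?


Z(G) = {g ∈ G | gx = xg for all x ∈ G}
For even n, Z(D_n) = {e, r^(n/2)}: the 180° rotation r^28 commutes with every reflection and rotation

Z(D_56) = {e, r^28}


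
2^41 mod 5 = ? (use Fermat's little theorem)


Fermat's little theorem: if p is prime and gcd(a,p)=1, then a^(p-1) ≡ 1 (mod p)
p = 5 is prime, gcd(2,5) = 1
Reduce exponent: 41 mod 4 = 1
So 2^41 ≡ 2^1 (mod 5)
2^1 mod 5 = 2

2^41 ≡ 2 (mod 5)


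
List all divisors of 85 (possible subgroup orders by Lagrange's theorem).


Lagrange's theorem: |H| divides |G|
|G| = 85
Divisors of 85: 1, 5, 17, 85

Possible subgroup orders: {1, 5, 17, 85}


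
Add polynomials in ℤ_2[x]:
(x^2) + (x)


Add coefficients mod 2:
x^0: 0 + 0 = 0 (mod 2)
x^1: 0 + 1 = 1 (mod 2)
x^2: 1 + 0 = 1 (mod 2)
Result: x + x^2

f + g = x + x^2


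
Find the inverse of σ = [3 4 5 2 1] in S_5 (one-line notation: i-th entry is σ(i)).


To find σ⁻¹, swap domain and range:
σ(1) = 3 → σ⁻¹(3) = 1
σ(2) = 4 → σ⁻¹(4) = 2
σ(3) = 5 → σ⁻¹(5) = 3
σ(4) = 2 → σ⁻¹(2) = 4
σ(5) = 1 → σ⁻¹(1) = 5

σ⁻¹ = [5 4 1 2 3]


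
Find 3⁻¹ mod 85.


Use the extended Euclidean algorithm to write 1 = 3·s + 85·t; then s mod 85 is the inverse.
Euclidean algorithm:
  3 = 0·85 + 3
  85 = 28·3 + 1
  3 = 3·1 + 0
gcd(3,85) = 1
Back-substitution gives: 3·(-28) + 85·(1) = 1
So 3⁻¹ ≡ -28 ≡ 57 (mod 85)
Check: 3 × 57 = 171 ≡ 1 (mod 85) ✓

3⁻¹ ≡ 57 (mod 85)


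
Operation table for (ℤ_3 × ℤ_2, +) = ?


Elements: {(0,0), (0,1), (1,0), (1,1), (2,0), (2,1)}
Operation: componentwise addition mod (3, 2)
Entry (a, b) = ((a₁+b₁) mod 3, (a₂+b₂) mod 2)

Cayley table:
      | (0,0) | (0,1) | (1,0) | (1,1) | (2,0) | (2,1)
(0,0) | (0,0) | (0,1) | (1,0) | (1,1) | (2,0) | (2,1)
(0,1) | (0,1) | (0,0) | (1,1) | (1,0) | (2,1) | (2,0)
(1,0) | (1,0) | (1,1) | (2,0) | (2,1) | (0,0) | (0,1)
(1,1) | (1,1) | (1,0) | (2,1) | (2,0) | (0,1) | (0,0)
(2,0) | (2,0) | (2,1) | (0,0) | (0,1) | (1,0) | (1,1)
(2,1) | (2,1) | (2,0) | (0,1) | (0,0) | (1,1) | (1,0)


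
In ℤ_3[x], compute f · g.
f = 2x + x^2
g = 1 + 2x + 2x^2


Expand and collect like terms; reduce coefficients mod 3:
x^0: 0·1 = 0 ≡ 0 (mod 3)
x^1: 0·2 + 2·1 = 2 ≡ 2 (mod 3)
x^2: 0·2 + 2·2 + 1·1 = 5 ≡ 2 (mod 3)
x^3: 2·2 + 1·2 = 6 ≡ 0 (mod 3)
x^4: 1·2 = 2 ≡ 2 (mod 3)
Result: 2x + 2x^2 + 2x^4

f · g = 2x + 2x^2 + 2x^4


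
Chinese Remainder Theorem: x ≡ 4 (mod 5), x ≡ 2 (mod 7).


m₁ = 5, m₂ = 7, gcd = 1, so CRT applies. M = m₁·m₂ = 35
Let M₁ = M/m₁ = 7, M₂ = M/m₂ = 5
Find y₁ ≡ M₁⁻¹ (mod m₁): 7⁻¹ ≡ 3 (mod 5)
Find y₂ ≡ M₂⁻¹ (mod m₂): 5⁻¹ ≡ 3 (mod 7)
x = a₁·M₁·y₁ + a₂·M₂·y₂ = 4·7·3 + 2·5·3 = 114
Reduce mod 35: x ≡ 9
Check: 9 mod 5 = 4 ✓, 9 mod 7 = 2 ✓

x ≡ 9 (mod 35)


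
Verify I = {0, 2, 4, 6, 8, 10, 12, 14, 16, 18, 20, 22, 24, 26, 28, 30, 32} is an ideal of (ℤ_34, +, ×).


Check ideal conditions for I = {0, 2, 4, 6, 8, 10, 12, 14, 16, 18, 20, 22, 24, 26, 28, 30, 32} in ℤ_34:
(1) I is an additive subgroup? Yes
(2) For r ∈ ℤ_34 and a ∈ I: r·a ∈ I? Yes

Yes, I is an ideal of ℤ_34


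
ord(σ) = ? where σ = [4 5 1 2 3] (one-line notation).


Cycle decomposition: (1 4 2 5 3)
Cycle lengths: 5
Order = lcm(5) = 5

ord(σ) = 5


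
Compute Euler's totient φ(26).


φ(n) = count of k ∈ {1,...,n} with gcd(k,n)=1
Coprimes to 26: {1, 3, 5, 7, 9, 11, 15, 17, 19, 21, 23, 25}
Count: 12

φ(26) = 12


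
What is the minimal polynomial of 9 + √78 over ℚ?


Let α = 9 + √78. Then α - 9 = √78, so (α - 9)² = 78, giving α² - 18α + 3 = 0. Degree 2 and α ∉ ℚ, so this is the minimal polynomial.

Minimal polynomial: x² - 18x + 3


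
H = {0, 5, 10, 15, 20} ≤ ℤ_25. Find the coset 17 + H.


17 + H = {17 + h (mod 25) : h ∈ H}
17+0=17, 17+5=22, 17+10=2, 17+15=7, 17+20=12
17 + H = {2, 7, 12, 17, 22} = 2 + H

17 + H = {2, 7, 12, 17, 22}


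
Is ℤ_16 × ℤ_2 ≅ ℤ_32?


Comparing ℤ_16 × ℤ_2 and ℤ_32:
gcd(16,2) = 2 ≠ 1. Max element order in ℤ_16×ℤ_2 is lcm(16,2) = 16 < 32, so it has no element of order 32

No, ℤ_16 × ℤ_2 ≇ ℤ_32


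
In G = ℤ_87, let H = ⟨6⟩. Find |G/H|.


|⟨6⟩| = n / gcd(6, 87) = 87 / 3 = 29
H is normal (ℤ_87 is abelian).
|G/H| = |G| / |H| = 87 / 29 = 3

|G/H| = 3


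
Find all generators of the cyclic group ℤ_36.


g generates ℤ_n iff gcd(g,n) = 1
Prime factors of 36: 2, 3
Generators are g ∈ {1,...,35} not divisible by any of these primes.
Generators: {1, 5, 7, 11, 13, 17, 19, 23, 25, 29, 31, 35}
Number of generators = φ(36) = 12

Generators of ℤ_36 = {1, 5, 7, 11, 13, 17, 19, 23, 25, 29, 31, 35}


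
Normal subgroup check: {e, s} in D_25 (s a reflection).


H = {e, s} in D_25 (s a reflection)
r·s·r⁻¹ = sr⁻² ≠ s for n ≥ 3, so {e, s} is not closed under conjugation

No, not a normal subgroup


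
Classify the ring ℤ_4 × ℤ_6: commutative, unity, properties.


Direct product ring; commutative with unity (1,1); but (1,0)·(0,1) = (0,0) gives zero divisors, so not an integral domain
Commutative: Yes
Integral domain: No
Has unity: Yes

ℤ_4 × ℤ_6: Commutative=Yes, Unity=Yes


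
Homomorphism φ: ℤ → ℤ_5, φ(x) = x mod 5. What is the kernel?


Kernel = preimage of identity
ker(φ) = {x ∈ ℤ : x ≡ 0 (mod 5)} = 5ℤ = {0, ±5, ±10, ...}

ker(φ) = 5ℤ


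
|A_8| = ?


|A_n| = n!/2 (even permutations)
|A_8| = 8!/2 = 40320/2 = 20160

|A_8| = 20160


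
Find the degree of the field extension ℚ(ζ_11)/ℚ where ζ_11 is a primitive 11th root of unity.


[ℚ(ζ_n):ℚ] = deg Φ_n(x) = φ(n). Here φ(11) = 10

[ℚ(ζ_11)/ℚ where ζ_11 is a primitive 11th root of unity] = 10


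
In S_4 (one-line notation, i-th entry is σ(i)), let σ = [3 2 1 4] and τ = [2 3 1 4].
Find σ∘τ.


σ∘τ: apply τ first, then σ
1 →τ 2 →σ 2
2 →τ 3 →σ 1
3 →τ 1 →σ 3
4 →τ 4 →σ 4

σ∘τ = [2 1 3 4]


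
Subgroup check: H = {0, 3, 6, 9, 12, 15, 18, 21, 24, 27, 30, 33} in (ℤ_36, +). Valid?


Subgroup test for H = {0, 3, 6, 9, 12, 15, 18, 21, 24, 27, 30, 33} in (ℤ_36, +):
(1) 0 ∈ H? Yes
(2) Closure: for all a,b ∈ H, (a+b) mod 36 ∈ H? Yes
(3) Inverses: for all a ∈ H, -a mod 36 ∈ H? Yes

Yes, H is a subgroup of ℤ_36


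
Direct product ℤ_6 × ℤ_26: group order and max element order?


|ℤ_6 × ℤ_26| = 6 × 26 = 156
Max element order = lcm(6,26) = 78
Cyclic? No (gcd=2)

|ℤ_6×ℤ_26| = 156, max element order = 78


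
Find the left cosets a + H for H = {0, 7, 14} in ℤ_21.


H = {0, 7, 14}, |H| = 3
Number of cosets = |G|/|H| = 21/3 = 7
0 + H = {0, 7, 14}
1 + H = {1, 8, 15}
2 + H = {2, 9, 16}
3 + H = {3, 10, 17}
4 + H = {4, 11, 18}
5 + H = {5, 12, 19}
6 + H = {6, 13, 20}

Cosets: 0+H={0,7,14}; 1+H={1,8,15}; 2+H={2,9,16}; 3+H={3,10,17}; 4+H={4,11,18}; 5+H={5,12,19}; 6+H={6,13,20}


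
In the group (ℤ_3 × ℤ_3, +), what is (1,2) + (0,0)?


Operation: componentwise addition mod (3, 3)
(1,2) + (0,0) = ((a₁+b₁) mod 3, (a₂+b₂) mod 3) with a = (1,2), b = (0,0)

(1,2) + (0,0) = (1,2)


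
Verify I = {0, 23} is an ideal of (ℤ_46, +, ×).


Check ideal conditions for I = {0, 23} in ℤ_46:
(1) I is an additive subgroup? Yes
(2) For r ∈ ℤ_46 and a ∈ I: r·a ∈ I? Yes

Yes, I is an ideal of ℤ_46


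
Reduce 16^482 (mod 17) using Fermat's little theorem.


Fermat's little theorem: if p is prime and gcd(a,p)=1, then a^(p-1) ≡ 1 (mod p)
p = 17 is prime, gcd(16,17) = 1
Reduce exponent: 482 mod 16 = 2
So 16^482 ≡ 16^2 (mod 17)
16^2 mod 17 = 1

16^482 ≡ 1 (mod 17)


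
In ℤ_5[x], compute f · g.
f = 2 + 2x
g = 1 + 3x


Expand and collect like terms; reduce coefficients mod 5:
x^0: 2·1 = 2 ≡ 2 (mod 5)
x^1: 2·3 + 2·1 = 8 ≡ 3 (mod 5)
x^2: 2·3 = 6 ≡ 1 (mod 5)
Result: 2 + 3x + x^2

f · g = 2 + 3x + x^2


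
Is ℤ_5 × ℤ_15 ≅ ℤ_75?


Comparing ℤ_5 × ℤ_15 and ℤ_75:
gcd(5,15) = 5 ≠ 1. Max element order in ℤ_5×ℤ_15 is lcm(5,15) = 15 < 75, so it has no element of order 75

No, ℤ_5 × ℤ_15 ≇ ℤ_75


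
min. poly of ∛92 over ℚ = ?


∛92 satisfies x³ - 92 = 0, irreducible over ℚ (no rational root; 92 is not a perfect cube)

Minimal polynomial: x³ - 92


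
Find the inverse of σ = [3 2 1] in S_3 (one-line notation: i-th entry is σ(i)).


To find σ⁻¹, swap domain and range:
σ(1) = 3 → σ⁻¹(3) = 1
σ(2) = 2 → σ⁻¹(2) = 2
σ(3) = 1 → σ⁻¹(1) = 3

σ⁻¹ = [3 2 1]


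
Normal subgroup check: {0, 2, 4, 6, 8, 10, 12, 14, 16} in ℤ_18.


H = {0, 2, 4, 6, 8, 10, 12, 14, 16} in ℤ_18
ℤ_18 is abelian; every subgroup of an abelian group is normal

Yes, normal subgroup


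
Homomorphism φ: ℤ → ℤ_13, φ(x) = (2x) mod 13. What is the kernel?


Kernel = preimage of identity
ker(φ) = {x ∈ ℤ : 2x ≡ 0 (mod 13)}. gcd(2,13) = 1, so 2x ≡ 0 (mod 13) ⟺ x ≡ 0 (mod 13/1 = 13). Hence ker(φ) = 13ℤ

ker(φ) = 13ℤ


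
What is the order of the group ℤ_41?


ℤ_n has n elements.

|ℤ_41| = 41


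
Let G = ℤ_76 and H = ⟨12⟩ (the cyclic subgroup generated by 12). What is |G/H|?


|⟨12⟩| = n / gcd(12, 76) = 76 / 4 = 19
H is normal (ℤ_76 is abelian).
|G/H| = |G| / |H| = 76 / 19 = 4

|G/H| = 4


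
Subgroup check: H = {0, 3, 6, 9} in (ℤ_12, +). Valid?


Subgroup test for H = {0, 3, 6, 9} in (ℤ_12, +):
(1) 0 ∈ H? Yes
(2) Closure: for all a,b ∈ H, (a+b) mod 12 ∈ H? Yes
(3) Inverses: for all a ∈ H, -a mod 12 ∈ H? Yes

Yes, H is a subgroup of ℤ_12


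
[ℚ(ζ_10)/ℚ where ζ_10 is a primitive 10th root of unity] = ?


[ℚ(ζ_n):ℚ] = deg Φ_n(x) = φ(n). Here φ(10) = 4

[ℚ(ζ_10)/ℚ where ζ_10 is a primitive 10th root of unity] = 4


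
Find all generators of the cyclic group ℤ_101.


g generates ℤ_n iff gcd(g,n) = 1
Prime factors of 101: 101
Generators are g ∈ {1,...,100} not divisible by any of these primes.
Generators: {1, 2, 3, 4, 5, 6, 7, 8, 9, 10, 11, 12, 13, 14, 15, 16, 17, 18, 19, 20, 21, 22, 23, 24, 25, 26, 27, 28, 29, 30, 31, 32, 33, 34, 35, 36, 37, 38, 39, 40, 41, 42, 43, 44, 45, 46, 47, 48, 49, 50, 51, 52, 53, 54, 55, 56, 57, 58, 59, 60, 61, 62, 63, 64, 65, 66, 67, 68, 69, 70, 71, 72, 73, 74, 75, 76, 77, 78, 79, 80, 81, 82, 83, 84, 85, 86, 87, 88, 89, 90, 91, 92, 93, 94, 95, 96, 97, 98, 99, 100}
Number of generators = φ(101) = 100

Generators of ℤ_101 = {1, 2, 3, 4, 5, 6, 7, 8, 9, 10, 11, 12, 13, 14, 15, 16, 17, 18, 19, 20, 21, 22, 23, 24, 25, 26, 27, 28, 29, 30, 31, 32, 33, 34, 35, 36, 37, 38, 39, 40, 41, 42, 43, 44, 45, 46, 47, 48, 49, 50, 51, 52, 53, 54, 55, 56, 57, 58, 59, 60, 61, 62, 63, 64, 65, 66, 67, 68, 69, 70, 71, 72, 73, 74, 75, 76, 77, 78, 79, 80, 81, 82, 83, 84, 85, 86, 87, 88, 89, 90, 91, 92, 93, 94, 95, 96, 97, 98, 99, 100}


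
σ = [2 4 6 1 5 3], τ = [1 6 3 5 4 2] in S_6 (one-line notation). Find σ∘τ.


σ∘τ: apply τ first, then σ
1 →τ 1 →σ 2
2 →τ 6 →σ 3
3 →τ 3 →σ 6
4 →τ 5 →σ 5
5 →τ 4 →σ 1
6 →τ 2 →σ 4

σ∘τ = [2 3 6 5 1 4]


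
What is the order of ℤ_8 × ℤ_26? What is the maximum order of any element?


|ℤ_8 × ℤ_26| = 8 × 26 = 208
Max element order = lcm(8,26) = 104
Cyclic? No (gcd=2)

|ℤ_8×ℤ_26| = 208, max element order = 104


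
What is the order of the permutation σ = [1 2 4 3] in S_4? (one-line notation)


Cycle decomposition: (3 4)
Cycle lengths: 2
Order = lcm(2) = 2

ord(σ) = 2


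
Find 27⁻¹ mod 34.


Use the extended Euclidean algorithm to write 1 = 27·s + 34·t; then s mod 34 is the inverse.
Euclidean algorithm:
  27 = 0·34 + 27
  34 = 1·27 + 7
  27 = 3·7 + 6
  7 = 1·6 + 1
  6 = 6·1 + 0
gcd(27,34) = 1
Back-substitution gives: 27·(-5) + 34·(4) = 1
So 27⁻¹ ≡ -5 ≡ 29 (mod 34)
Check: 27 × 29 = 783 ≡ 1 (mod 34) ✓

27⁻¹ ≡ 29 (mod 34)


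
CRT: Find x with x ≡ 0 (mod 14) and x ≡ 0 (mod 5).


m₁ = 14, m₂ = 5, gcd = 1, so CRT applies. M = m₁·m₂ = 70
Let M₁ = M/m₁ = 5, M₂ = M/m₂ = 14
Find y₁ ≡ M₁⁻¹ (mod m₁): 5⁻¹ ≡ 3 (mod 14)
Find y₂ ≡ M₂⁻¹ (mod m₂): 14⁻¹ ≡ 4 (mod 5)
x = a₁·M₁·y₁ + a₂·M₂·y₂ = 0·5·3 + 0·14·4 = 0
Reduce mod 70: x ≡ 0
Check: 0 mod 14 = 0 ✓, 0 mod 5 = 0 ✓

x ≡ 0 (mod 70)


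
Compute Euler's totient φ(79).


Factor n: 79 = 79
φ(n) = n · ∏(1 - 1/p) over distinct primes p | n
φ(79) = 79 · (1 - 1/79) = 78

φ(79) = 78


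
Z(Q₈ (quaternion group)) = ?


Z(G) = {g ∈ G | gx = xg for all x ∈ G}
In Q₈ = {±1, ±i, ±j, ±k}, only ±1 commute with every element

Z(Q₈ (quaternion group)) = {1, -1}


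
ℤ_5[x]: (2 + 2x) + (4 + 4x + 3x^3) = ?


Add coefficients mod 5:
x^0: 2 + 4 = 1 (mod 5)
x^1: 2 + 4 = 1 (mod 5)
x^2: 0 + 0 = 0 (mod 5)
x^3: 0 + 3 = 3 (mod 5)
Result: 1 + x + 3x^3

f + g = 1 + x + 3x^3


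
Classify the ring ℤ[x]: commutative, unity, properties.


Polynomial ring over ℤ (an integral domain) is a commutative integral domain with unity 1
Commutative: Yes
Integral domain: Yes
Has unity: Yes

ℤ[x]: Commutative=Yes, Unity=Yes


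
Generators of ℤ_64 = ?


g generates ℤ_n iff gcd(g,n) = 1
Prime factors of 64: 2
Generators are g ∈ {1,...,63} not divisible by any of these primes.
Generators: {1, 3, 5, 7, 9, 11, 13, 15, 17, 19, 21, 23, 25, 27, 29, 31, 33, 35, 37, 39, 41, 43, 45, 47, 49, 51, 53, 55, 57, 59, 61, 63}
Number of generators = φ(64) = 32

Generators of ℤ_64 = {1, 3, 5, 7, 9, 11, 13, 15, 17, 19, 21, 23, 25, 27, 29, 31, 33, 35, 37, 39, 41, 43, 45, 47, 49, 51, 53, 55, 57, 59, 61, 63}


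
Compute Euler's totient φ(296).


Factor n: 296 = 2^3 × 37
φ(n) = n · ∏(1 - 1/p) over distinct primes p | n
φ(296) = 296 · (1 - 1/2) · (1 - 1/37) = 144

φ(296) = 144


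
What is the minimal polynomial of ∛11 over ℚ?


∛11 satisfies x³ - 11 = 0, irreducible over ℚ (no rational root; 11 is not a perfect cube)

Minimal polynomial: x³ - 11
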